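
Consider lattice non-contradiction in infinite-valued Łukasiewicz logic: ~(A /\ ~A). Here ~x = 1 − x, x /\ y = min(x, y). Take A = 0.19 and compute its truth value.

0.81

~A = 1 − 0.19 = 0.81
A /\ ~A = min(0.19, 0.81) = 0.19
~(A /\ ~A) = 1 − 0.19 = 0.81
(The value 0.81 < 1 shows this instance is not satisfied; not a Ł∞-tautology — its value is 1 − min(a, 1−a).)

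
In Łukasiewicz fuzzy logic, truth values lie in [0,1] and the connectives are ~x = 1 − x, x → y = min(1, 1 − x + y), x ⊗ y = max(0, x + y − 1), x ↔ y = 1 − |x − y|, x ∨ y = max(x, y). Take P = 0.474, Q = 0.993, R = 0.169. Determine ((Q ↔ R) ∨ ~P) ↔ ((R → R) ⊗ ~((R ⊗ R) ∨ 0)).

Q ↔ R = 1 − |0.993 − 0.169| = 1 − 0.824 = 0.176
~P = 1 − 0.474 = 0.526
(Q ↔ R) ∨ ~P = max(0.176, 0.526) = 0.526
R → R = min(1, 1 − 0.169 + 0.169) = min(1, 1.000) = 1.000
R ⊗ R = max(0, 0.169 + 0.169 − 1) = max(0, -0.662) = 0.000
(R ⊗ R) ∨ 0 = max(0.000, 0.000) = 0.000
~((R ⊗ R) ∨ 0) = 1 − 0.000 = 1.000
(R → R) ⊗ ~((R ⊗ R) ∨ 0) = max(0, 1.000 + 1.000 − 1) = max(0, 1.000) = 1.000
((Q ↔ R) ∨ ~P) ↔ ((R → R) ⊗ ~((R ⊗ R) ∨ 0)) = 1 − |0.526 − 1.000| = 1 − 0.474 = 0.526

0.526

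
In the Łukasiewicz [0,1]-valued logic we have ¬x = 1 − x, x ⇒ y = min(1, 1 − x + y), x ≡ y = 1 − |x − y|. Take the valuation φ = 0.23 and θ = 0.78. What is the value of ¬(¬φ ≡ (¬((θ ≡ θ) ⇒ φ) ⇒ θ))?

¬φ = 1 − 0.23 = 0.77
θ ≡ θ = 1 − |0.78 − 0.78| = 1 − 0.00 = 1.00
(θ ≡ θ) ⇒ φ = min(1, 1 − 1.00 + 0.23) = min(1, 0.23) = 0.23
¬((θ ≡ θ) ⇒ φ) = 1 − 0.23 = 0.77
¬((θ ≡ θ) ⇒ φ) ⇒ θ = min(1, 1 − 0.77 + 0.78) = min(1, 1.01) = 1.00
¬φ ≡ (¬((θ ≡ θ) ⇒ φ) ⇒ θ) = 1 − |0.77 − 1.00| = 1 − 0.23 = 0.77
¬(¬φ ≡ (¬((θ ≡ θ) ⇒ φ) ⇒ θ)) = 1 − 0.77 = 0.23

0.23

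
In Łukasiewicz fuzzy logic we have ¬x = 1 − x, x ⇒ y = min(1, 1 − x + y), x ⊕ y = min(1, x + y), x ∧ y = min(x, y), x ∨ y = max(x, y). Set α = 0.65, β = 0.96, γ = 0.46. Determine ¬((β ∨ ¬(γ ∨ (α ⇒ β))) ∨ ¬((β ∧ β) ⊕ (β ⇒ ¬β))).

0.04

α ⇒ β = min(1, 1 − 0.65 + 0.96) = min(1, 1.31) = 1.00
γ ∨ (α ⇒ β) = max(0.46, 1.00) = 1.00
¬(γ ∨ (α ⇒ β)) = 1 − 1.00 = 0.00
β ∨ ¬(γ ∨ (α ⇒ β)) = max(0.96, 0.00) = 0.96
β ∧ β = min(0.96, 0.96) = 0.96
¬β = 1 − 0.96 = 0.04
β ⇒ ¬β = min(1, 1 − 0.96 + 0.04) = min(1, 0.08) = 0.08
(β ∧ β) ⊕ (β ⇒ ¬β) = min(1, 0.96 + 0.08) = min(1, 1.04) = 1.00
¬((β ∧ β) ⊕ (β ⇒ ¬β)) = 1 − 1.00 = 0.00
(β ∨ ¬(γ ∨ (α ⇒ β))) ∨ ¬((β ∧ β) ⊕ (β ⇒ ¬β)) = max(0.96, 0.00) = 0.96
¬((β ∨ ¬(γ ∨ (α ⇒ β))) ∨ ¬((β ∧ β) ⊕ (β ⇒ ¬β))) = 1 − 0.96 = 0.04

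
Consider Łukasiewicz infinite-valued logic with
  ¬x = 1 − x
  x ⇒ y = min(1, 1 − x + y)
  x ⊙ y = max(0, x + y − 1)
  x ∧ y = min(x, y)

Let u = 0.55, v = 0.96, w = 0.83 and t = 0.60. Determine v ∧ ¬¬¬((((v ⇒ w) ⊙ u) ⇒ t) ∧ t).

0.40

v ⇒ w = min(1, 1 − 0.96 + 0.83) = min(1, 0.87) = 0.87
(v ⇒ w) ⊙ u = max(0, 0.87 + 0.55 − 1) = max(0, 0.42) = 0.42
((v ⇒ w) ⊙ u) ⇒ t = min(1, 1 − 0.42 + 0.60) = min(1, 1.18) = 1.00
(((v ⇒ w) ⊙ u) ⇒ t) ∧ t = min(1.00, 0.60) = 0.60
¬((((v ⇒ w) ⊙ u) ⇒ t) ∧ t) = 1 − 0.60 = 0.40
¬¬((((v ⇒ w) ⊙ u) ⇒ t) ∧ t) = 1 − 0.40 = 0.60
¬¬¬((((v ⇒ w) ⊙ u) ⇒ t) ∧ t) = 1 − 0.60 = 0.40
v ∧ ¬¬¬((((v ⇒ w) ⊙ u) ⇒ t) ∧ t) = min(0.96, 0.40) = 0.40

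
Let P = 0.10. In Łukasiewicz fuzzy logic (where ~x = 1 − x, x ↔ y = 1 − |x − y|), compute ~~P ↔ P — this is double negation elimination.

1.00

~P = 1 − 0.10 = 0.90
~~P = 1 − 0.90 = 0.10
~~P ↔ P = 1 − |0.10 − 0.10| = 1 − 0.00 = 1.00
(As expected: always 1 in Ł∞ since negation is involutive.)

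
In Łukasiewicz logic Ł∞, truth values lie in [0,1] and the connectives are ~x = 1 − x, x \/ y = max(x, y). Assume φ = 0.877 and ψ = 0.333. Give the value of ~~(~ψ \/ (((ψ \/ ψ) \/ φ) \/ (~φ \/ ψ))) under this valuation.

~ψ = 1 − 0.333 = 0.667
ψ \/ ψ = max(0.333, 0.333) = 0.333
(ψ \/ ψ) \/ φ = max(0.333, 0.877) = 0.877
~φ = 1 − 0.877 = 0.123
~φ \/ ψ = max(0.123, 0.333) = 0.333
((ψ \/ ψ) \/ φ) \/ (~φ \/ ψ) = max(0.877, 0.333) = 0.877
~ψ \/ (((ψ \/ ψ) \/ φ) \/ (~φ \/ ψ)) = max(0.667, 0.877) = 0.877
~(~ψ \/ (((ψ \/ ψ) \/ φ) \/ (~φ \/ ψ))) = 1 − 0.877 = 0.123
~~(~ψ \/ (((ψ \/ ψ) \/ φ) \/ (~φ \/ ψ))) = 1 − 0.123 = 0.877

0.877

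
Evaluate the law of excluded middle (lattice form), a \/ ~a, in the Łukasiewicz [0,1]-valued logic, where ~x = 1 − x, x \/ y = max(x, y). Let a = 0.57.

~a = 1 − 0.57 = 0.43
a \/ ~a = max(0.57, 0.43) = 0.57
(The value 0.57 < 1 shows this instance is not satisfied; not a Ł∞-tautology — its value is max(a, 1−a).)

0.57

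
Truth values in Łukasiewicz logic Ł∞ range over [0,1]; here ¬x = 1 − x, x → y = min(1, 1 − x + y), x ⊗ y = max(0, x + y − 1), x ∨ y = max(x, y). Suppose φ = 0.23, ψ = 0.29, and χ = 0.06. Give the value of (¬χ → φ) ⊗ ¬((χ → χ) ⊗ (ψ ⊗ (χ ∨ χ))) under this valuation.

¬χ = 1 − 0.06 = 0.94
¬χ → φ = min(1, 1 − 0.94 + 0.23) = min(1, 0.29) = 0.29
χ → χ = min(1, 1 − 0.06 + 0.06) = min(1, 1.00) = 1.00
χ ∨ χ = max(0.06, 0.06) = 0.06
ψ ⊗ (χ ∨ χ) = max(0, 0.29 + 0.06 − 1) = max(0, -0.65) = 0.00
(χ → χ) ⊗ (ψ ⊗ (χ ∨ χ)) = max(0, 1.00 + 0.00 − 1) = max(0, 0.00) = 0.00
¬((χ → χ) ⊗ (ψ ⊗ (χ ∨ χ))) = 1 − 0.00 = 1.00
(¬χ → φ) ⊗ ¬((χ → χ) ⊗ (ψ ⊗ (χ ∨ χ))) = max(0, 0.29 + 1.00 − 1) = max(0, 0.29) = 0.29

0.29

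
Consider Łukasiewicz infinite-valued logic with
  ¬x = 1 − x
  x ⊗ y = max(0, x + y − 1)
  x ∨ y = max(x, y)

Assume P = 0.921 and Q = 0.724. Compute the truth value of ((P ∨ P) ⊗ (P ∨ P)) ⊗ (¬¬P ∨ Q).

0.763

P ∨ P = max(0.921, 0.921) = 0.921
(P ∨ P) ⊗ (P ∨ P) = max(0, 0.921 + 0.921 − 1) = max(0, 0.842) = 0.842
¬P = 1 − 0.921 = 0.079
¬¬P = 1 − 0.079 = 0.921
¬¬P ∨ Q = max(0.921, 0.724) = 0.921
((P ∨ P) ⊗ (P ∨ P)) ⊗ (¬¬P ∨ Q) = max(0, 0.842 + 0.921 − 1) = max(0, 0.763) = 0.763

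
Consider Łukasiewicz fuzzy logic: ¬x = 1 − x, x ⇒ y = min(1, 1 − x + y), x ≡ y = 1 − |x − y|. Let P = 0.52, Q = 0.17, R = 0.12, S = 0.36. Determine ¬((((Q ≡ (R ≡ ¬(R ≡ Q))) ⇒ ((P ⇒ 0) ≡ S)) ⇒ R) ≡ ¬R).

R ≡ Q = 1 − |0.12 − 0.17| = 1 − 0.05 = 0.95
¬(R ≡ Q) = 1 − 0.95 = 0.05
R ≡ ¬(R ≡ Q) = 1 − |0.12 − 0.05| = 1 − 0.07 = 0.93
Q ≡ (R ≡ ¬(R ≡ Q)) = 1 − |0.17 − 0.93| = 1 − 0.76 = 0.24
P ⇒ 0 = min(1, 1 − 0.52 + 0.00) = min(1, 0.48) = 0.48
(P ⇒ 0) ≡ S = 1 − |0.48 − 0.36| = 1 − 0.12 = 0.88
(Q ≡ (R ≡ ¬(R ≡ Q))) ⇒ ((P ⇒ 0) ≡ S) = min(1, 1 − 0.24 + 0.88) = min(1, 1.64) = 1.00
((Q ≡ (R ≡ ¬(R ≡ Q))) ⇒ ((P ⇒ 0) ≡ S)) ⇒ R = min(1, 1 − 1.00 + 0.12) = min(1, 0.12) = 0.12
¬R = 1 − 0.12 = 0.88
(((Q ≡ (R ≡ ¬(R ≡ Q))) ⇒ ((P ⇒ 0) ≡ S)) ⇒ R) ≡ ¬R = 1 − |0.12 − 0.88| = 1 − 0.76 = 0.24
¬((((Q ≡ (R ≡ ¬(R ≡ Q))) ⇒ ((P ⇒ 0) ≡ S)) ⇒ R) ≡ ¬R) = 1 − 0.24 = 0.76

0.76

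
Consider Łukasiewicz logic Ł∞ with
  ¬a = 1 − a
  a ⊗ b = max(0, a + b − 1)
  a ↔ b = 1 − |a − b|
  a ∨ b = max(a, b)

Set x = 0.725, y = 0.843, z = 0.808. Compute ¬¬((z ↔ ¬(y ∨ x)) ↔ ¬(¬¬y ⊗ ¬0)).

0.808

y ∨ x = max(0.843, 0.725) = 0.843
¬(y ∨ x) = 1 − 0.843 = 0.157
z ↔ ¬(y ∨ x) = 1 − |0.808 − 0.157| = 1 − 0.651 = 0.349
¬y = 1 − 0.843 = 0.157
¬¬y = 1 − 0.157 = 0.843
¬0 = 1 − 0.000 = 1.000
¬¬y ⊗ ¬0 = max(0, 0.843 + 1.000 − 1) = max(0, 0.843) = 0.843
¬(¬¬y ⊗ ¬0) = 1 − 0.843 = 0.157
(z ↔ ¬(y ∨ x)) ↔ ¬(¬¬y ⊗ ¬0) = 1 − |0.349 − 0.157| = 1 − 0.192 = 0.808
¬((z ↔ ¬(y ∨ x)) ↔ ¬(¬¬y ⊗ ¬0)) = 1 − 0.808 = 0.192
¬¬((z ↔ ¬(y ∨ x)) ↔ ¬(¬¬y ⊗ ¬0)) = 1 − 0.192 = 0.808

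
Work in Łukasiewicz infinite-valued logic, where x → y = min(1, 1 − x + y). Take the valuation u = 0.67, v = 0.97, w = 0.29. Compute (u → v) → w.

u → v = min(1, 1 − 0.67 + 0.97) = min(1, 1.30) = 1.00
(u → v) → w = min(1, 1 − 1.00 + 0.29) = min(1, 0.29) = 0.29

0.29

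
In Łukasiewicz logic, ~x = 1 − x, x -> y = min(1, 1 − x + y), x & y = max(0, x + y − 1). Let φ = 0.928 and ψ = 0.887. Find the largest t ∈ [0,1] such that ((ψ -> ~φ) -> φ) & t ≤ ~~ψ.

~φ = 1 − 0.928 = 0.072
ψ -> ~φ = min(1, 1 − 0.887 + 0.072) = min(1, 0.185) = 0.185
(ψ -> ~φ) -> φ = min(1, 1 − 0.185 + 0.928) = min(1, 1.743) = 1.000
So the left factor is (ψ -> ~φ) -> φ = 1.000.
~ψ = 1 − 0.887 = 0.113
~~ψ = 1 − 0.113 = 0.887
So the right-hand bound is ~~ψ = 0.887.
The residuum of the Łukasiewicz t-norm gives the supremum: min(1, 1 − 1.000 + 0.887).
1 − 1.000 + 0.887 = 0.887, so t = min(1, 0.887) = 0.887.
Check: 1.000 & 0.887 = max(0, 0.887) = 0.887 ≤ 0.887.

0.887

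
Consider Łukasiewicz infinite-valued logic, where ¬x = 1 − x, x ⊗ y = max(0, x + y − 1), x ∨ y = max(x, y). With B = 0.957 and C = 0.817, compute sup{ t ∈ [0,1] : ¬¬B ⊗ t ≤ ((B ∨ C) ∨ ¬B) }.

1.000

¬B = 1 − 0.957 = 0.043
¬¬B = 1 − 0.043 = 0.957
So the left factor is ¬¬B = 0.957.
B ∨ C = max(0.957, 0.817) = 0.957
(B ∨ C) ∨ ¬B = max(0.957, 0.043) = 0.957
So the right-hand bound is (B ∨ C) ∨ ¬B = 0.957.
The residuum of the Łukasiewicz t-norm gives the supremum: min(1, 1 − 0.957 + 0.957).
1 − 0.957 + 0.957 = 1.000, so t = min(1, 1.000) = 1.000.
Check: 0.957 ⊗ 1.000 = max(0, 0.957) = 0.957 ≤ 0.957.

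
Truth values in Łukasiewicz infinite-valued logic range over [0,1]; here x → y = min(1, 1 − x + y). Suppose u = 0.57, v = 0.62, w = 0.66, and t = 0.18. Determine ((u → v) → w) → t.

0.52

u → v = min(1, 1 − 0.57 + 0.62) = min(1, 1.05) = 1.00
(u → v) → w = min(1, 1 − 1.00 + 0.66) = min(1, 0.66) = 0.66
((u → v) → w) → t = min(1, 1 − 0.66 + 0.18) = min(1, 0.52) = 0.52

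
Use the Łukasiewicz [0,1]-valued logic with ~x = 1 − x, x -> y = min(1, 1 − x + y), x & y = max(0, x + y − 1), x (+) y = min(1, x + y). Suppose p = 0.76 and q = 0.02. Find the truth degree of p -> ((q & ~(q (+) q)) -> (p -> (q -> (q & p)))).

q (+) q = min(1, 0.02 + 0.02) = min(1, 0.04) = 0.04
~(q (+) q) = 1 − 0.04 = 0.96
q & ~(q (+) q) = max(0, 0.02 + 0.96 − 1) = max(0, -0.02) = 0.00
q & p = max(0, 0.02 + 0.76 − 1) = max(0, -0.22) = 0.00
q -> (q & p) = min(1, 1 − 0.02 + 0.00) = min(1, 0.98) = 0.98
p -> (q -> (q & p)) = min(1, 1 − 0.76 + 0.98) = min(1, 1.22) = 1.00
(q & ~(q (+) q)) -> (p -> (q -> (q & p))) = min(1, 1 − 0.00 + 1.00) = min(1, 2.00) = 1.00
p -> ((q & ~(q (+) q)) -> (p -> (q -> (q & p)))) = min(1, 1 − 0.76 + 1.00) = min(1, 1.24) = 1.00

1.00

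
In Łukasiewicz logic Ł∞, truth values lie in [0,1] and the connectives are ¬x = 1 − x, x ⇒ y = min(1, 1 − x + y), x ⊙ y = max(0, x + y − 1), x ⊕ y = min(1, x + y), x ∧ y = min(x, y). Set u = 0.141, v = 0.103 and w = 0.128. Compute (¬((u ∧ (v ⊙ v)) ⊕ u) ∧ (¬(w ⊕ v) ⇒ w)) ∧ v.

v ⊙ v = max(0, 0.103 + 0.103 − 1) = max(0, -0.794) = 0.000
u ∧ (v ⊙ v) = min(0.141, 0.000) = 0.000
(u ∧ (v ⊙ v)) ⊕ u = min(1, 0.000 + 0.141) = min(1, 0.141) = 0.141
¬((u ∧ (v ⊙ v)) ⊕ u) = 1 − 0.141 = 0.859
w ⊕ v = min(1, 0.128 + 0.103) = min(1, 0.231) = 0.231
¬(w ⊕ v) = 1 − 0.231 = 0.769
¬(w ⊕ v) ⇒ w = min(1, 1 − 0.769 + 0.128) = min(1, 0.359) = 0.359
¬((u ∧ (v ⊙ v)) ⊕ u) ∧ (¬(w ⊕ v) ⇒ w) = min(0.859, 0.359) = 0.359
(¬((u ∧ (v ⊙ v)) ⊕ u) ∧ (¬(w ⊕ v) ⇒ w)) ∧ v = min(0.359, 0.103) = 0.103

0.103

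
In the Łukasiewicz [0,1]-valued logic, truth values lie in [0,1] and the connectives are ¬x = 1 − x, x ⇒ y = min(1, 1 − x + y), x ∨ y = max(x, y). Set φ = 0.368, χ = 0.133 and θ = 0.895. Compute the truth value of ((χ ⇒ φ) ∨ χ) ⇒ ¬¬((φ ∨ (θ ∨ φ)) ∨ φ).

χ ⇒ φ = min(1, 1 − 0.133 + 0.368) = min(1, 1.235) = 1.000
(χ ⇒ φ) ∨ χ = max(1.000, 0.133) = 1.000
θ ∨ φ = max(0.895, 0.368) = 0.895
φ ∨ (θ ∨ φ) = max(0.368, 0.895) = 0.895
(φ ∨ (θ ∨ φ)) ∨ φ = max(0.895, 0.368) = 0.895
¬((φ ∨ (θ ∨ φ)) ∨ φ) = 1 − 0.895 = 0.105
¬¬((φ ∨ (θ ∨ φ)) ∨ φ) = 1 − 0.105 = 0.895
((χ ⇒ φ) ∨ χ) ⇒ ¬¬((φ ∨ (θ ∨ φ)) ∨ φ) = min(1, 1 − 1.000 + 0.895) = min(1, 0.895) = 0.895

0.895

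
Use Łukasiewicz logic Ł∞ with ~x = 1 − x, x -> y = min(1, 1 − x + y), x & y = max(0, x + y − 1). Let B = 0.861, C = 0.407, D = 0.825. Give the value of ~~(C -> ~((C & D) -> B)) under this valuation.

C & D = max(0, 0.407 + 0.825 − 1) = max(0, 0.232) = 0.232
(C & D) -> B = min(1, 1 − 0.232 + 0.861) = min(1, 1.629) = 1.000
~((C & D) -> B) = 1 − 1.000 = 0.000
C -> ~((C & D) -> B) = min(1, 1 − 0.407 + 0.000) = min(1, 0.593) = 0.593
~(C -> ~((C & D) -> B)) = 1 − 0.593 = 0.407
~~(C -> ~((C & D) -> B)) = 1 − 0.407 = 0.593

0.593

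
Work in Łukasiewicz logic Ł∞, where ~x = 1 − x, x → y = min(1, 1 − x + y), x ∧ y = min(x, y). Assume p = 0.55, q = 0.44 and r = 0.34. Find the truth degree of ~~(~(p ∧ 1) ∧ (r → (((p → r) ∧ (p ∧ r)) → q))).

p ∧ 1 = min(0.55, 1.00) = 0.55
~(p ∧ 1) = 1 − 0.55 = 0.45
p → r = min(1, 1 − 0.55 + 0.34) = min(1, 0.79) = 0.79
p ∧ r = min(0.55, 0.34) = 0.34
(p → r) ∧ (p ∧ r) = min(0.79, 0.34) = 0.34
((p → r) ∧ (p ∧ r)) → q = min(1, 1 − 0.34 + 0.44) = min(1, 1.10) = 1.00
r → (((p → r) ∧ (p ∧ r)) → q) = min(1, 1 − 0.34 + 1.00) = min(1, 1.66) = 1.00
~(p ∧ 1) ∧ (r → (((p → r) ∧ (p ∧ r)) → q)) = min(0.45, 1.00) = 0.45
~(~(p ∧ 1) ∧ (r → (((p → r) ∧ (p ∧ r)) → q))) = 1 − 0.45 = 0.55
~~(~(p ∧ 1) ∧ (r → (((p → r) ∧ (p ∧ r)) → q))) = 1 − 0.55 = 0.45

0.45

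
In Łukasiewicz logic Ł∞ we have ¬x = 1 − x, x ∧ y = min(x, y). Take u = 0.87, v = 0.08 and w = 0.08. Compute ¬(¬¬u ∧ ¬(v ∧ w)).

¬u = 1 − 0.87 = 0.13
¬¬u = 1 − 0.13 = 0.87
v ∧ w = min(0.08, 0.08) = 0.08
¬(v ∧ w) = 1 − 0.08 = 0.92
¬¬u ∧ ¬(v ∧ w) = min(0.87, 0.92) = 0.87
¬(¬¬u ∧ ¬(v ∧ w)) = 1 − 0.87 = 0.13

0.13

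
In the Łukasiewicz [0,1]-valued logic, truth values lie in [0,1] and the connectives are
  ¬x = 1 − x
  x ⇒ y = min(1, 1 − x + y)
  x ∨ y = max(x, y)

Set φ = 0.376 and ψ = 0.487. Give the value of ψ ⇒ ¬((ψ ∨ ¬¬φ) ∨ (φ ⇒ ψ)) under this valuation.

0.513

¬φ = 1 − 0.376 = 0.624
¬¬φ = 1 − 0.624 = 0.376
ψ ∨ ¬¬φ = max(0.487, 0.376) = 0.487
φ ⇒ ψ = min(1, 1 − 0.376 + 0.487) = min(1, 1.111) = 1.000
(ψ ∨ ¬¬φ) ∨ (φ ⇒ ψ) = max(0.487, 1.000) = 1.000
¬((ψ ∨ ¬¬φ) ∨ (φ ⇒ ψ)) = 1 − 1.000 = 0.000
ψ ⇒ ¬((ψ ∨ ¬¬φ) ∨ (φ ⇒ ψ)) = min(1, 1 − 0.487 + 0.000) = min(1, 0.513) = 0.513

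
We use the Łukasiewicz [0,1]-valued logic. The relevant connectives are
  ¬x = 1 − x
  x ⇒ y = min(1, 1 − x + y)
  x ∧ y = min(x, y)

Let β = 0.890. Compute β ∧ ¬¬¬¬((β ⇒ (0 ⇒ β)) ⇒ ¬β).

0.110

0 ⇒ β = min(1, 1 − 0.000 + 0.890) = min(1, 1.890) = 1.000
β ⇒ (0 ⇒ β) = min(1, 1 − 0.890 + 1.000) = min(1, 1.110) = 1.000
¬β = 1 − 0.890 = 0.110
(β ⇒ (0 ⇒ β)) ⇒ ¬β = min(1, 1 − 1.000 + 0.110) = min(1, 0.110) = 0.110
¬((β ⇒ (0 ⇒ β)) ⇒ ¬β) = 1 − 0.110 = 0.890
¬¬((β ⇒ (0 ⇒ β)) ⇒ ¬β) = 1 − 0.890 = 0.110
¬¬¬((β ⇒ (0 ⇒ β)) ⇒ ¬β) = 1 − 0.110 = 0.890
¬¬¬¬((β ⇒ (0 ⇒ β)) ⇒ ¬β) = 1 − 0.890 = 0.110
β ∧ ¬¬¬¬((β ⇒ (0 ⇒ β)) ⇒ ¬β) = min(0.890, 0.110) = 0.110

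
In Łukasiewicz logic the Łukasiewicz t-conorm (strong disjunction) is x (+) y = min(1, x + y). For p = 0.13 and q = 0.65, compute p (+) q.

p (+) q = min(1, 0.13 + 0.65) = min(1, 0.78) = 0.78
For comparison, the Gödel t-conorm max(x, y) would give 0.65.

0.78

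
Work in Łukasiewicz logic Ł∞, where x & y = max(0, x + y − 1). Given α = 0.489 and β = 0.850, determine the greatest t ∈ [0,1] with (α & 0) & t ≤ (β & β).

α & 0 = max(0, 0.489 + 0.000 − 1) = max(0, -0.511) = 0.000
So the left factor is α & 0 = 0.000.
β & β = max(0, 0.850 + 0.850 − 1) = max(0, 0.700) = 0.700
So the right-hand bound is β & β = 0.700.
The residuum of the Łukasiewicz t-norm gives the supremum: min(1, 1 − 0.000 + 0.700).
1 − 0.000 + 0.700 = 1.700, so t = min(1, 1.700) = 1.000.
Check: 0.000 & 1.000 = max(0, 0.000) = 0.000 ≤ 0.700.

1.000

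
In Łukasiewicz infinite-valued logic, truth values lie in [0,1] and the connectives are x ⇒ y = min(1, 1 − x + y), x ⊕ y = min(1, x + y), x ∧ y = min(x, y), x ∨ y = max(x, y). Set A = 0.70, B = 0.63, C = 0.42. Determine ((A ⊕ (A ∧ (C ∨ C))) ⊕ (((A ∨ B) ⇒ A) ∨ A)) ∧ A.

0.70

C ∨ C = max(0.42, 0.42) = 0.42
A ∧ (C ∨ C) = min(0.70, 0.42) = 0.42
A ⊕ (A ∧ (C ∨ C)) = min(1, 0.70 + 0.42) = min(1, 1.12) = 1.00
A ∨ B = max(0.70, 0.63) = 0.70
(A ∨ B) ⇒ A = min(1, 1 − 0.70 + 0.70) = min(1, 1.00) = 1.00
((A ∨ B) ⇒ A) ∨ A = max(1.00, 0.70) = 1.00
(A ⊕ (A ∧ (C ∨ C))) ⊕ (((A ∨ B) ⇒ A) ∨ A) = min(1, 1.00 + 1.00) = min(1, 2.00) = 1.00
((A ⊕ (A ∧ (C ∨ C))) ⊕ (((A ∨ B) ⇒ A) ∨ A)) ∧ A = min(1.00, 0.70) = 0.70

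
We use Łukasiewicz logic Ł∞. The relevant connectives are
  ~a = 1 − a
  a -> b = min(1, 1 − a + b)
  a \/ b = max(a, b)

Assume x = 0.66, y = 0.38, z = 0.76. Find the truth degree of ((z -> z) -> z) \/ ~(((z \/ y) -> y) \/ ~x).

z -> z = min(1, 1 − 0.76 + 0.76) = min(1, 1.00) = 1.00
(z -> z) -> z = min(1, 1 − 1.00 + 0.76) = min(1, 0.76) = 0.76
z \/ y = max(0.76, 0.38) = 0.76
(z \/ y) -> y = min(1, 1 − 0.76 + 0.38) = min(1, 0.62) = 0.62
~x = 1 − 0.66 = 0.34
((z \/ y) -> y) \/ ~x = max(0.62, 0.34) = 0.62
~(((z \/ y) -> y) \/ ~x) = 1 − 0.62 = 0.38
((z -> z) -> z) \/ ~(((z \/ y) -> y) \/ ~x) = max(0.76, 0.38) = 0.76

0.76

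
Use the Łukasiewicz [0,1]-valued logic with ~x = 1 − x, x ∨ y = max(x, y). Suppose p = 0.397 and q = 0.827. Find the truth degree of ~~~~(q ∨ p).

0.827

q ∨ p = max(0.827, 0.397) = 0.827
~(q ∨ p) = 1 − 0.827 = 0.173
~~(q ∨ p) = 1 − 0.173 = 0.827
~~~(q ∨ p) = 1 − 0.827 = 0.173
~~~~(q ∨ p) = 1 − 0.173 = 0.827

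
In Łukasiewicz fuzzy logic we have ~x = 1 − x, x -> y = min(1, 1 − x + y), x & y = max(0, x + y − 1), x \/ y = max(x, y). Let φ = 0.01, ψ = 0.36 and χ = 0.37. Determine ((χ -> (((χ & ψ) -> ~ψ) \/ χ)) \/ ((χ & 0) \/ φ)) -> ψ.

χ & ψ = max(0, 0.37 + 0.36 − 1) = max(0, -0.27) = 0.00
~ψ = 1 − 0.36 = 0.64
(χ & ψ) -> ~ψ = min(1, 1 − 0.00 + 0.64) = min(1, 1.64) = 1.00
((χ & ψ) -> ~ψ) \/ χ = max(1.00, 0.37) = 1.00
χ -> (((χ & ψ) -> ~ψ) \/ χ) = min(1, 1 − 0.37 + 1.00) = min(1, 1.63) = 1.00
χ & 0 = max(0, 0.37 + 0.00 − 1) = max(0, -0.63) = 0.00
(χ & 0) \/ φ = max(0.00, 0.01) = 0.01
(χ -> (((χ & ψ) -> ~ψ) \/ χ)) \/ ((χ & 0) \/ φ) = max(1.00, 0.01) = 1.00
((χ -> (((χ & ψ) -> ~ψ) \/ χ)) \/ ((χ & 0) \/ φ)) -> ψ = min(1, 1 − 1.00 + 0.36) = min(1, 0.36) = 0.36

0.36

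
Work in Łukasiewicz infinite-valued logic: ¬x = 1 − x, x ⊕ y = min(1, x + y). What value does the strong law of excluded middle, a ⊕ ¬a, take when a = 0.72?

¬a = 1 − 0.72 = 0.28
a ⊕ ¬a = min(1, 0.72 + 0.28) = min(1, 1.00) = 1.00
(As expected: always 1 in Ł∞ since a ⊕ (1−a) = 1.)

1.00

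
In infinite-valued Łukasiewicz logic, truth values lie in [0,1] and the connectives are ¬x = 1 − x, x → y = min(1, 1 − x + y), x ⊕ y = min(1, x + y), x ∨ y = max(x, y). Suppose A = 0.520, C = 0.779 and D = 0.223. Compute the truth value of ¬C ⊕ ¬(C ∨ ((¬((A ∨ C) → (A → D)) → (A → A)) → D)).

0.442

¬C = 1 − 0.779 = 0.221
A ∨ C = max(0.520, 0.779) = 0.779
A → D = min(1, 1 − 0.520 + 0.223) = min(1, 0.703) = 0.703
(A ∨ C) → (A → D) = min(1, 1 − 0.779 + 0.703) = min(1, 0.924) = 0.924
¬((A ∨ C) → (A → D)) = 1 − 0.924 = 0.076
A → A = min(1, 1 − 0.520 + 0.520) = min(1, 1.000) = 1.000
¬((A ∨ C) → (A → D)) → (A → A) = min(1, 1 − 0.076 + 1.000) = min(1, 1.924) = 1.000
(¬((A ∨ C) → (A → D)) → (A → A)) → D = min(1, 1 − 1.000 + 0.223) = min(1, 0.223) = 0.223
C ∨ ((¬((A ∨ C) → (A → D)) → (A → A)) → D) = max(0.779, 0.223) = 0.779
¬(C ∨ ((¬((A ∨ C) → (A → D)) → (A → A)) → D)) = 1 − 0.779 = 0.221
¬C ⊕ ¬(C ∨ ((¬((A ∨ C) → (A → D)) → (A → A)) → D)) = min(1, 0.221 + 0.221) = min(1, 0.442) = 0.442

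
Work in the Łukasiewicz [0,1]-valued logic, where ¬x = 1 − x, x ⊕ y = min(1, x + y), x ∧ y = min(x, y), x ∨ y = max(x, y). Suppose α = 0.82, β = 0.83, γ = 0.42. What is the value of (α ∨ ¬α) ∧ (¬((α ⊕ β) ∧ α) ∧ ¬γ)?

¬α = 1 − 0.82 = 0.18
α ∨ ¬α = max(0.82, 0.18) = 0.82
α ⊕ β = min(1, 0.82 + 0.83) = min(1, 1.65) = 1.00
(α ⊕ β) ∧ α = min(1.00, 0.82) = 0.82
¬((α ⊕ β) ∧ α) = 1 − 0.82 = 0.18
¬γ = 1 − 0.42 = 0.58
¬((α ⊕ β) ∧ α) ∧ ¬γ = min(0.18, 0.58) = 0.18
(α ∨ ¬α) ∧ (¬((α ⊕ β) ∧ α) ∧ ¬γ) = min(0.82, 0.18) = 0.18

0.18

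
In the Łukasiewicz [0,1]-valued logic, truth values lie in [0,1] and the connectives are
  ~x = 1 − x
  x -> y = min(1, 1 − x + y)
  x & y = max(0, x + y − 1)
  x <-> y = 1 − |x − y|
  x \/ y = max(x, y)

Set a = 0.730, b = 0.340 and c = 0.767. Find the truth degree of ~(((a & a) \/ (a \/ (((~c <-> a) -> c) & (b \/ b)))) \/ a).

a & a = max(0, 0.730 + 0.730 − 1) = max(0, 0.460) = 0.460
~c = 1 − 0.767 = 0.233
~c <-> a = 1 − |0.233 − 0.730| = 1 − 0.497 = 0.503
(~c <-> a) -> c = min(1, 1 − 0.503 + 0.767) = min(1, 1.264) = 1.000
b \/ b = max(0.340, 0.340) = 0.340
((~c <-> a) -> c) & (b \/ b) = max(0, 1.000 + 0.340 − 1) = max(0, 0.340) = 0.340
a \/ (((~c <-> a) -> c) & (b \/ b)) = max(0.730, 0.340) = 0.730
(a & a) \/ (a \/ (((~c <-> a) -> c) & (b \/ b))) = max(0.460, 0.730) = 0.730
((a & a) \/ (a \/ (((~c <-> a) -> c) & (b \/ b)))) \/ a = max(0.730, 0.730) = 0.730
~(((a & a) \/ (a \/ (((~c <-> a) -> c) & (b \/ b)))) \/ a) = 1 − 0.730 = 0.270

0.270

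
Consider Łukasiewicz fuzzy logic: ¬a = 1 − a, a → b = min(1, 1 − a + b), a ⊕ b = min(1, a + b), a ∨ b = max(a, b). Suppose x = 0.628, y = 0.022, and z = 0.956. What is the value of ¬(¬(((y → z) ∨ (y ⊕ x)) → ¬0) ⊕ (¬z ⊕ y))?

y → z = min(1, 1 − 0.022 + 0.956) = min(1, 1.934) = 1.000
y ⊕ x = min(1, 0.022 + 0.628) = min(1, 0.650) = 0.650
(y → z) ∨ (y ⊕ x) = max(1.000, 0.650) = 1.000
¬0 = 1 − 0.000 = 1.000
((y → z) ∨ (y ⊕ x)) → ¬0 = min(1, 1 − 1.000 + 1.000) = min(1, 1.000) = 1.000
¬(((y → z) ∨ (y ⊕ x)) → ¬0) = 1 − 1.000 = 0.000
¬z = 1 − 0.956 = 0.044
¬z ⊕ y = min(1, 0.044 + 0.022) = min(1, 0.066) = 0.066
¬(((y → z) ∨ (y ⊕ x)) → ¬0) ⊕ (¬z ⊕ y) = min(1, 0.000 + 0.066) = min(1, 0.066) = 0.066
¬(¬(((y → z) ∨ (y ⊕ x)) → ¬0) ⊕ (¬z ⊕ y)) = 1 − 0.066 = 0.934

0.934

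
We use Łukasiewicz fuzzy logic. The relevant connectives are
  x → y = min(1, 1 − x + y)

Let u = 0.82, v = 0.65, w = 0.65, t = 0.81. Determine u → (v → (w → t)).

1.00

w → t = min(1, 1 − 0.65 + 0.81) = min(1, 1.16) = 1.00
v → (w → t) = min(1, 1 − 0.65 + 1.00) = min(1, 1.35) = 1.00
u → (v → (w → t)) = min(1, 1 − 0.82 + 1.00) = min(1, 1.18) = 1.00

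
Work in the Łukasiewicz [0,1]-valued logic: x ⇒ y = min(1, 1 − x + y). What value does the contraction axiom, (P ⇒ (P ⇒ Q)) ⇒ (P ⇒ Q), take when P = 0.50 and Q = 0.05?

0.55

P ⇒ Q = min(1, 1 − 0.50 + 0.05) = min(1, 0.55) = 0.55
P ⇒ (P ⇒ Q) = min(1, 1 − 0.50 + 0.55) = min(1, 1.05) = 1.00
(P ⇒ (P ⇒ Q)) ⇒ (P ⇒ Q) = min(1, 1 − 1.00 + 0.55) = min(1, 0.55) = 0.55
(The value 0.55 < 1 shows this instance is not satisfied; fails in Ł∞ (the t-norm is not idempotent).)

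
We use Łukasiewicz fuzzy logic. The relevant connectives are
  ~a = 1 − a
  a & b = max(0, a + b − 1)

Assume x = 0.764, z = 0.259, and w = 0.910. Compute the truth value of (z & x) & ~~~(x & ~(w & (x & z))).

0.000

z & x = max(0, 0.259 + 0.764 − 1) = max(0, 0.023) = 0.023
x & z = max(0, 0.764 + 0.259 − 1) = max(0, 0.023) = 0.023
w & (x & z) = max(0, 0.910 + 0.023 − 1) = max(0, -0.067) = 0.000
~(w & (x & z)) = 1 − 0.000 = 1.000
x & ~(w & (x & z)) = max(0, 0.764 + 1.000 − 1) = max(0, 0.764) = 0.764
~(x & ~(w & (x & z))) = 1 − 0.764 = 0.236
~~(x & ~(w & (x & z))) = 1 − 0.236 = 0.764
~~~(x & ~(w & (x & z))) = 1 − 0.764 = 0.236
(z & x) & ~~~(x & ~(w & (x & z))) = max(0, 0.023 + 0.236 − 1) = max(0, -0.741) = 0.000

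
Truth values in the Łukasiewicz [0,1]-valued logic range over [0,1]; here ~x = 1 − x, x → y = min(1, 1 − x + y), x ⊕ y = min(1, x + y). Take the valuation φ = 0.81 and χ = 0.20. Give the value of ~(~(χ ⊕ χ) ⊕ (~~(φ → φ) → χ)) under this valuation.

χ ⊕ χ = min(1, 0.20 + 0.20) = min(1, 0.40) = 0.40
~(χ ⊕ χ) = 1 − 0.40 = 0.60
φ → φ = min(1, 1 − 0.81 + 0.81) = min(1, 1.00) = 1.00
~(φ → φ) = 1 − 1.00 = 0.00
~~(φ → φ) = 1 − 0.00 = 1.00
~~(φ → φ) → χ = min(1, 1 − 1.00 + 0.20) = min(1, 0.20) = 0.20
~(χ ⊕ χ) ⊕ (~~(φ → φ) → χ) = min(1, 0.60 + 0.20) = min(1, 0.80) = 0.80
~(~(χ ⊕ χ) ⊕ (~~(φ → φ) → χ)) = 1 − 0.80 = 0.20

0.20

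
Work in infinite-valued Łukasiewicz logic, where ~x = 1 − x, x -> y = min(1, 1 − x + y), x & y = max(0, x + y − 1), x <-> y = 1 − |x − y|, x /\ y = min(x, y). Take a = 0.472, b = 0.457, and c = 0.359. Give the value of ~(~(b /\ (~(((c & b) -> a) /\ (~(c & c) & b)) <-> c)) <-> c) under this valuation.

0.184

c & b = max(0, 0.359 + 0.457 − 1) = max(0, -0.184) = 0.000
(c & b) -> a = min(1, 1 − 0.000 + 0.472) = min(1, 1.472) = 1.000
c & c = max(0, 0.359 + 0.359 − 1) = max(0, -0.282) = 0.000
~(c & c) = 1 − 0.000 = 1.000
~(c & c) & b = max(0, 1.000 + 0.457 − 1) = max(0, 0.457) = 0.457
((c & b) -> a) /\ (~(c & c) & b) = min(1.000, 0.457) = 0.457
~(((c & b) -> a) /\ (~(c & c) & b)) = 1 − 0.457 = 0.543
~(((c & b) -> a) /\ (~(c & c) & b)) <-> c = 1 − |0.543 − 0.359| = 1 − 0.184 = 0.816
b /\ (~(((c & b) -> a) /\ (~(c & c) & b)) <-> c) = min(0.457, 0.816) = 0.457
~(b /\ (~(((c & b) -> a) /\ (~(c & c) & b)) <-> c)) = 1 − 0.457 = 0.543
~(b /\ (~(((c & b) -> a) /\ (~(c & c) & b)) <-> c)) <-> c = 1 − |0.543 − 0.359| = 1 − 0.184 = 0.816
~(~(b /\ (~(((c & b) -> a) /\ (~(c & c) & b)) <-> c)) <-> c) = 1 − 0.816 = 0.184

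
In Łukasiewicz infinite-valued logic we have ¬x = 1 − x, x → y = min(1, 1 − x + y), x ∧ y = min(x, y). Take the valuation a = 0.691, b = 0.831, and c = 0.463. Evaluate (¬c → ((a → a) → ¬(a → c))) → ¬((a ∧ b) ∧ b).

¬c = 1 − 0.463 = 0.537
a → a = min(1, 1 − 0.691 + 0.691) = min(1, 1.000) = 1.000
a → c = min(1, 1 − 0.691 + 0.463) = min(1, 0.772) = 0.772
¬(a → c) = 1 − 0.772 = 0.228
(a → a) → ¬(a → c) = min(1, 1 − 1.000 + 0.228) = min(1, 0.228) = 0.228
¬c → ((a → a) → ¬(a → c)) = min(1, 1 − 0.537 + 0.228) = min(1, 0.691) = 0.691
a ∧ b = min(0.691, 0.831) = 0.691
(a ∧ b) ∧ b = min(0.691, 0.831) = 0.691
¬((a ∧ b) ∧ b) = 1 − 0.691 = 0.309
(¬c → ((a → a) → ¬(a → c))) → ¬((a ∧ b) ∧ b) = min(1, 1 − 0.691 + 0.309) = min(1, 0.618) = 0.618

0.618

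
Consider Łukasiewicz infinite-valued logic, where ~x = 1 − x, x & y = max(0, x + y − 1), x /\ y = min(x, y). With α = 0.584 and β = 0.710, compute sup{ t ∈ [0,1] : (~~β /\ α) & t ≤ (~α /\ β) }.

~β = 1 − 0.710 = 0.290
~~β = 1 − 0.290 = 0.710
~~β /\ α = min(0.710, 0.584) = 0.584
So the left factor is ~~β /\ α = 0.584.
~α = 1 − 0.584 = 0.416
~α /\ β = min(0.416, 0.710) = 0.416
So the right-hand bound is ~α /\ β = 0.416.
The residuum of the Łukasiewicz t-norm gives the supremum: min(1, 1 − 0.584 + 0.416).
1 − 0.584 + 0.416 = 0.832, so t = min(1, 0.832) = 0.832.
Check: 0.584 & 0.832 = max(0, 0.416) = 0.416 ≤ 0.416.

0.832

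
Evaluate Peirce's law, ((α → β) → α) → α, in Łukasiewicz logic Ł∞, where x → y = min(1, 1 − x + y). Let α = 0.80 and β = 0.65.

α → β = min(1, 1 − 0.80 + 0.65) = min(1, 0.85) = 0.85
(α → β) → α = min(1, 1 − 0.85 + 0.80) = min(1, 0.95) = 0.95
((α → β) → α) → α = min(1, 1 − 0.95 + 0.80) = min(1, 0.85) = 0.85
(The value 0.85 < 1 shows this instance is not satisfied; not a Ł∞-tautology in general.)

0.85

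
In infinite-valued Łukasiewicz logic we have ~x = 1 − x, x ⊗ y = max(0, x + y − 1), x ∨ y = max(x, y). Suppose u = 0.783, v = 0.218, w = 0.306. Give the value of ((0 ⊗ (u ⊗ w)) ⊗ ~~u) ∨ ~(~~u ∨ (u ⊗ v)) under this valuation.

0.217

u ⊗ w = max(0, 0.783 + 0.306 − 1) = max(0, 0.089) = 0.089
0 ⊗ (u ⊗ w) = max(0, 0.000 + 0.089 − 1) = max(0, -0.911) = 0.000
~u = 1 − 0.783 = 0.217
~~u = 1 − 0.217 = 0.783
(0 ⊗ (u ⊗ w)) ⊗ ~~u = max(0, 0.000 + 0.783 − 1) = max(0, -0.217) = 0.000
u ⊗ v = max(0, 0.783 + 0.218 − 1) = max(0, 0.001) = 0.001
~~u ∨ (u ⊗ v) = max(0.783, 0.001) = 0.783
~(~~u ∨ (u ⊗ v)) = 1 − 0.783 = 0.217
((0 ⊗ (u ⊗ w)) ⊗ ~~u) ∨ ~(~~u ∨ (u ⊗ v)) = max(0.000, 0.217) = 0.217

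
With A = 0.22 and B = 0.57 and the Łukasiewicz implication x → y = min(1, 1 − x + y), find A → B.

A → B = min(1, 1 − 0.22 + 0.57) = min(1, 1.35) = 1.00
For comparison, the Gödel implication (1 if x ≤ y else y) would give 1.00.

1.00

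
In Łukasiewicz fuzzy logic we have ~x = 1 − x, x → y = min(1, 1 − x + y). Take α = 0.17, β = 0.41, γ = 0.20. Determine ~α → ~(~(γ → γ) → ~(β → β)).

~α = 1 − 0.17 = 0.83
γ → γ = min(1, 1 − 0.20 + 0.20) = min(1, 1.00) = 1.00
~(γ → γ) = 1 − 1.00 = 0.00
β → β = min(1, 1 − 0.41 + 0.41) = min(1, 1.00) = 1.00
~(β → β) = 1 − 1.00 = 0.00
~(γ → γ) → ~(β → β) = min(1, 1 − 0.00 + 0.00) = min(1, 1.00) = 1.00
~(~(γ → γ) → ~(β → β)) = 1 − 1.00 = 0.00
~α → ~(~(γ → γ) → ~(β → β)) = min(1, 1 − 0.83 + 0.00) = min(1, 0.17) = 0.17

0.17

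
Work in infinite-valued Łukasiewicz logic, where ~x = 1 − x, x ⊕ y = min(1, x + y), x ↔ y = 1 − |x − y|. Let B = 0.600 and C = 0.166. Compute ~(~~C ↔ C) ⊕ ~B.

~C = 1 − 0.166 = 0.834
~~C = 1 − 0.834 = 0.166
~~C ↔ C = 1 − |0.166 − 0.166| = 1 − 0.000 = 1.000
~(~~C ↔ C) = 1 − 1.000 = 0.000
~B = 1 − 0.600 = 0.400
~(~~C ↔ C) ⊕ ~B = min(1, 0.000 + 0.400) = min(1, 0.400) = 0.400

0.400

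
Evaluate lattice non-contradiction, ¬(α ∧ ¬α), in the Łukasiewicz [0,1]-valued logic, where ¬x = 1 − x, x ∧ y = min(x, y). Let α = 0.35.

¬α = 1 − 0.35 = 0.65
α ∧ ¬α = min(0.35, 0.65) = 0.35
¬(α ∧ ¬α) = 1 − 0.35 = 0.65
(The value 0.65 < 1 shows this instance is not satisfied; not a Ł∞-tautology — its value is 1 − min(a, 1−a).)

0.65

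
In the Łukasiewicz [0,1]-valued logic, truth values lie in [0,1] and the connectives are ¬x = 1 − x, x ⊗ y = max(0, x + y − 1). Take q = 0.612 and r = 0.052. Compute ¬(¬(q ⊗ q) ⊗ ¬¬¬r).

0.276

q ⊗ q = max(0, 0.612 + 0.612 − 1) = max(0, 0.224) = 0.224
¬(q ⊗ q) = 1 − 0.224 = 0.776
¬r = 1 − 0.052 = 0.948
¬¬r = 1 − 0.948 = 0.052
¬¬¬r = 1 − 0.052 = 0.948
¬(q ⊗ q) ⊗ ¬¬¬r = max(0, 0.776 + 0.948 − 1) = max(0, 0.724) = 0.724
¬(¬(q ⊗ q) ⊗ ¬¬¬r) = 1 − 0.724 = 0.276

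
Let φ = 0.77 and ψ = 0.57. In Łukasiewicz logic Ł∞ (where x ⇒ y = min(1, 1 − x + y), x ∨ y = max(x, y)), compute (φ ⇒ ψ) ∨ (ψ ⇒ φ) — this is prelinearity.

φ ⇒ ψ = min(1, 1 − 0.77 + 0.57) = min(1, 0.80) = 0.80
ψ ⇒ φ = min(1, 1 − 0.57 + 0.77) = min(1, 1.20) = 1.00
(φ ⇒ ψ) ∨ (ψ ⇒ φ) = max(0.80, 1.00) = 1.00
(As expected: a Ł∞-tautology — holds in every MV-chain.)

1.00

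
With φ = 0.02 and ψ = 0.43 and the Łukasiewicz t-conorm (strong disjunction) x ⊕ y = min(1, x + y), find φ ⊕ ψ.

φ ⊕ ψ = min(1, 0.02 + 0.43) = min(1, 0.45) = 0.45
For comparison, the Gödel t-conorm max(x, y) would give 0.43.

0.45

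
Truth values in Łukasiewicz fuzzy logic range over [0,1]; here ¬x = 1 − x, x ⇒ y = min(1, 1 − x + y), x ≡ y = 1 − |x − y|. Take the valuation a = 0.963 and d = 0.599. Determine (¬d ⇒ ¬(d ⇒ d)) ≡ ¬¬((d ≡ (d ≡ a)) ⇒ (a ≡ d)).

0.926

¬d = 1 − 0.599 = 0.401
d ⇒ d = min(1, 1 − 0.599 + 0.599) = min(1, 1.000) = 1.000
¬(d ⇒ d) = 1 − 1.000 = 0.000
¬d ⇒ ¬(d ⇒ d) = min(1, 1 − 0.401 + 0.000) = min(1, 0.599) = 0.599
d ≡ a = 1 − |0.599 − 0.963| = 1 − 0.364 = 0.636
d ≡ (d ≡ a) = 1 − |0.599 − 0.636| = 1 − 0.037 = 0.963
a ≡ d = 1 − |0.963 − 0.599| = 1 − 0.364 = 0.636
(d ≡ (d ≡ a)) ⇒ (a ≡ d) = min(1, 1 − 0.963 + 0.636) = min(1, 0.673) = 0.673
¬((d ≡ (d ≡ a)) ⇒ (a ≡ d)) = 1 − 0.673 = 0.327
¬¬((d ≡ (d ≡ a)) ⇒ (a ≡ d)) = 1 − 0.327 = 0.673
(¬d ⇒ ¬(d ⇒ d)) ≡ ¬¬((d ≡ (d ≡ a)) ⇒ (a ≡ d)) = 1 − |0.599 − 0.673| = 1 − 0.074 = 0.926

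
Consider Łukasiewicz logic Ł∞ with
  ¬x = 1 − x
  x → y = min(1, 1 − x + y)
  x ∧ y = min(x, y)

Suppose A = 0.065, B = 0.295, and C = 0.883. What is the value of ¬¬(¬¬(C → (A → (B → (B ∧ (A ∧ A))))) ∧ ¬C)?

A ∧ A = min(0.065, 0.065) = 0.065
B ∧ (A ∧ A) = min(0.295, 0.065) = 0.065
B → (B ∧ (A ∧ A)) = min(1, 1 − 0.295 + 0.065) = min(1, 0.770) = 0.770
A → (B → (B ∧ (A ∧ A))) = min(1, 1 − 0.065 + 0.770) = min(1, 1.705) = 1.000
C → (A → (B → (B ∧ (A ∧ A)))) = min(1, 1 − 0.883 + 1.000) = min(1, 1.117) = 1.000
¬(C → (A → (B → (B ∧ (A ∧ A))))) = 1 − 1.000 = 0.000
¬¬(C → (A → (B → (B ∧ (A ∧ A))))) = 1 − 0.000 = 1.000
¬C = 1 − 0.883 = 0.117
¬¬(C → (A → (B → (B ∧ (A ∧ A))))) ∧ ¬C = min(1.000, 0.117) = 0.117
¬(¬¬(C → (A → (B → (B ∧ (A ∧ A))))) ∧ ¬C) = 1 − 0.117 = 0.883
¬¬(¬¬(C → (A → (B → (B ∧ (A ∧ A))))) ∧ ¬C) = 1 − 0.883 = 0.117

0.117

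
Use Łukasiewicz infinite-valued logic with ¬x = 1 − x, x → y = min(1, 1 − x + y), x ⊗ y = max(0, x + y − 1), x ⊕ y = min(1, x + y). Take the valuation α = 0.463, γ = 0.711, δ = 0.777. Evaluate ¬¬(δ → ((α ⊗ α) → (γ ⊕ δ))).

α ⊗ α = max(0, 0.463 + 0.463 − 1) = max(0, -0.074) = 0.000
γ ⊕ δ = min(1, 0.711 + 0.777) = min(1, 1.488) = 1.000
(α ⊗ α) → (γ ⊕ δ) = min(1, 1 − 0.000 + 1.000) = min(1, 2.000) = 1.000
δ → ((α ⊗ α) → (γ ⊕ δ)) = min(1, 1 − 0.777 + 1.000) = min(1, 1.223) = 1.000
¬(δ → ((α ⊗ α) → (γ ⊕ δ))) = 1 − 1.000 = 0.000
¬¬(δ → ((α ⊗ α) → (γ ⊕ δ))) = 1 − 0.000 = 1.000

1.000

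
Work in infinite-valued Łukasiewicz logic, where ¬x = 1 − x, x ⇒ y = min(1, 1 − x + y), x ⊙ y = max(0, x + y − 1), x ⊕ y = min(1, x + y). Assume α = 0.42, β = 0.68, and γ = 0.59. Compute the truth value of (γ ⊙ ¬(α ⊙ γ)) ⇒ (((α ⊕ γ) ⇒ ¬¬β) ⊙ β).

α ⊙ γ = max(0, 0.42 + 0.59 − 1) = max(0, 0.01) = 0.01
¬(α ⊙ γ) = 1 − 0.01 = 0.99
γ ⊙ ¬(α ⊙ γ) = max(0, 0.59 + 0.99 − 1) = max(0, 0.58) = 0.58
α ⊕ γ = min(1, 0.42 + 0.59) = min(1, 1.01) = 1.00
¬β = 1 − 0.68 = 0.32
¬¬β = 1 − 0.32 = 0.68
(α ⊕ γ) ⇒ ¬¬β = min(1, 1 − 1.00 + 0.68) = min(1, 0.68) = 0.68
((α ⊕ γ) ⇒ ¬¬β) ⊙ β = max(0, 0.68 + 0.68 − 1) = max(0, 0.36) = 0.36
(γ ⊙ ¬(α ⊙ γ)) ⇒ (((α ⊕ γ) ⇒ ¬¬β) ⊙ β) = min(1, 1 − 0.58 + 0.36) = min(1, 0.78) = 0.78

0.78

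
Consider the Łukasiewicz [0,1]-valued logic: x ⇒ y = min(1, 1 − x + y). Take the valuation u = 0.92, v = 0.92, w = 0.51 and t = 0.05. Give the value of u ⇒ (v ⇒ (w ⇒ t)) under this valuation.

0.70

w ⇒ t = min(1, 1 − 0.51 + 0.05) = min(1, 0.54) = 0.54
v ⇒ (w ⇒ t) = min(1, 1 − 0.92 + 0.54) = min(1, 0.62) = 0.62
u ⇒ (v ⇒ (w ⇒ t)) = min(1, 1 − 0.92 + 0.62) = min(1, 0.70) = 0.70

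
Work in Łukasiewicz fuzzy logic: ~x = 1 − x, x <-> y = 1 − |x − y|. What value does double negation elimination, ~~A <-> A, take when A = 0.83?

~A = 1 − 0.83 = 0.17
~~A = 1 − 0.17 = 0.83
~~A <-> A = 1 − |0.83 − 0.83| = 1 − 0.00 = 1.00
(As expected: always 1 in Ł∞ since negation is involutive.)

1.00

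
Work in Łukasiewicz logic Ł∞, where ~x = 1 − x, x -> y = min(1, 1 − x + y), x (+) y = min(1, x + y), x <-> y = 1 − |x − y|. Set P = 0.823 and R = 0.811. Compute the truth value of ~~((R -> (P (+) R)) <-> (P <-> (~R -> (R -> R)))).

P (+) R = min(1, 0.823 + 0.811) = min(1, 1.634) = 1.000
R -> (P (+) R) = min(1, 1 − 0.811 + 1.000) = min(1, 1.189) = 1.000
~R = 1 − 0.811 = 0.189
R -> R = min(1, 1 − 0.811 + 0.811) = min(1, 1.000) = 1.000
~R -> (R -> R) = min(1, 1 − 0.189 + 1.000) = min(1, 1.811) = 1.000
P <-> (~R -> (R -> R)) = 1 − |0.823 − 1.000| = 1 − 0.177 = 0.823
(R -> (P (+) R)) <-> (P <-> (~R -> (R -> R))) = 1 − |1.000 − 0.823| = 1 − 0.177 = 0.823
~((R -> (P (+) R)) <-> (P <-> (~R -> (R -> R)))) = 1 − 0.823 = 0.177
~~((R -> (P (+) R)) <-> (P <-> (~R -> (R -> R)))) = 1 − 0.177 = 0.823

0.823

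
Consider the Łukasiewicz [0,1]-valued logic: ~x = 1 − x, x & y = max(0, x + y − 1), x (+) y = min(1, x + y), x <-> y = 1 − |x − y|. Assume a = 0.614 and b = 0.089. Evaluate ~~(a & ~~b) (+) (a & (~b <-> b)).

0.000

~b = 1 − 0.089 = 0.911
~~b = 1 − 0.911 = 0.089
a & ~~b = max(0, 0.614 + 0.089 − 1) = max(0, -0.297) = 0.000
~(a & ~~b) = 1 − 0.000 = 1.000
~~(a & ~~b) = 1 − 1.000 = 0.000
~b <-> b = 1 − |0.911 − 0.089| = 1 − 0.822 = 0.178
a & (~b <-> b) = max(0, 0.614 + 0.178 − 1) = max(0, -0.208) = 0.000
~~(a & ~~b) (+) (a & (~b <-> b)) = min(1, 0.000 + 0.000) = min(1, 0.000) = 0.000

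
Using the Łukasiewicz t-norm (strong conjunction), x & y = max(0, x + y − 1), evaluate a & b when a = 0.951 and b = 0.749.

0.700

a & b = max(0, 0.951 + 0.749 − 1) = max(0, 0.700) = 0.700
For comparison, the Gödel (minimum) t-norm min(x, y) would give 0.749.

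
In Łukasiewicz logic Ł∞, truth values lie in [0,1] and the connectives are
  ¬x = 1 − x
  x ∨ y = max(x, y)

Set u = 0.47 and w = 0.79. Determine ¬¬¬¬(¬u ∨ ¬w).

¬u = 1 − 0.47 = 0.53
¬w = 1 − 0.79 = 0.21
¬u ∨ ¬w = max(0.53, 0.21) = 0.53
¬(¬u ∨ ¬w) = 1 − 0.53 = 0.47
¬¬(¬u ∨ ¬w) = 1 − 0.47 = 0.53
¬¬¬(¬u ∨ ¬w) = 1 − 0.53 = 0.47
¬¬¬¬(¬u ∨ ¬w) = 1 − 0.47 = 0.53

0.53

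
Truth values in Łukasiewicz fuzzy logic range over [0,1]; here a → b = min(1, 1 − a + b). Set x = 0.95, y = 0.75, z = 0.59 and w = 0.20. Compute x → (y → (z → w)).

0.91

z → w = min(1, 1 − 0.59 + 0.20) = min(1, 0.61) = 0.61
y → (z → w) = min(1, 1 − 0.75 + 0.61) = min(1, 0.86) = 0.86
x → (y → (z → w)) = min(1, 1 − 0.95 + 0.86) = min(1, 0.91) = 0.91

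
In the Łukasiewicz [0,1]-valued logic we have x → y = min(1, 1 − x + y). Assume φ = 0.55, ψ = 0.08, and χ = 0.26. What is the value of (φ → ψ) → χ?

0.73

φ → ψ = min(1, 1 − 0.55 + 0.08) = min(1, 0.53) = 0.53
(φ → ψ) → χ = min(1, 1 − 0.53 + 0.26) = min(1, 0.73) = 0.73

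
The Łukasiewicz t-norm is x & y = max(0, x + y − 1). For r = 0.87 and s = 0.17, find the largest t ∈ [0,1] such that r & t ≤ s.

The residuum of the Łukasiewicz t-norm gives the supremum: min(1, 1 − 0.87 + 0.17).
1 − 0.87 + 0.17 = 0.30, so t = min(1, 0.30) = 0.30.
Check: 0.87 & 0.30 = max(0, 0.17) = 0.17 ≤ 0.17.

0.30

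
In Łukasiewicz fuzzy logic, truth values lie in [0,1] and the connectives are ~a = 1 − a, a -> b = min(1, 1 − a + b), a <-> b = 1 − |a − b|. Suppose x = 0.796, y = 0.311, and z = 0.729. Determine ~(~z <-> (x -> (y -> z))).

0.729

~z = 1 − 0.729 = 0.271
y -> z = min(1, 1 − 0.311 + 0.729) = min(1, 1.418) = 1.000
x -> (y -> z) = min(1, 1 − 0.796 + 1.000) = min(1, 1.204) = 1.000
~z <-> (x -> (y -> z)) = 1 − |0.271 − 1.000| = 1 − 0.729 = 0.271
~(~z <-> (x -> (y -> z))) = 1 − 0.271 = 0.729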